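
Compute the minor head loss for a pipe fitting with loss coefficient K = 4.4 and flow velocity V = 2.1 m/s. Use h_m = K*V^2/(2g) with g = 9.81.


Minor loss formula: h_m = K * V^2/(2g).
V^2 = 2.1^2 = 4.41.
V^2/(2g) = 4.41 / 19.62 = 0.2248 m.
h_m = 4.4 * 0.2248 = 0.989 m.

0.989


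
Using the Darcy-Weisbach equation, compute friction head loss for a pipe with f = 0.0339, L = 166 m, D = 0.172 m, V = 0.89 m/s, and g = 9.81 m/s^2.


Darcy-Weisbach equation: h_f = f * (L/D) * V^2/(2g).
f * L/D = 0.0339 * 166/0.172 = 32.7174.
V^2/(2g) = 0.89^2 / (2*9.81) = 0.7921 / 19.62 = 0.0404 m.
h_f = 32.7174 * 0.0404 = 1.321 m.

1.321


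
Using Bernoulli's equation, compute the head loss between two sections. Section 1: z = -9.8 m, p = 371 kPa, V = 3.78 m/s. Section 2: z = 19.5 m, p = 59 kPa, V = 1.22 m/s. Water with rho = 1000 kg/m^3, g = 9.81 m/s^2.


Total head at each section: H = z + p/(rho*g) + V^2/(2g).
H1 = -9.8 + 371*1000/(1000*9.81) + 3.78^2/(2*9.81)
   = -9.8 + 37.819 + 0.7283
   = 28.747 m.
H2 = 19.5 + 59*1000/(1000*9.81) + 1.22^2/(2*9.81)
   = 19.5 + 6.014 + 0.0759
   = 25.59 m.
h_L = H1 - H2 = 28.747 - 25.59 = 3.157 m.

3.157


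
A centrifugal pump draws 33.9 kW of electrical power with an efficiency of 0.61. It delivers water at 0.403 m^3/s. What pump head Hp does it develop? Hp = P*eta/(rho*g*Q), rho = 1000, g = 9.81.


Pump head formula: Hp = P * eta / (rho * g * Q).
Numerator: P * eta = 33.9 * 1000 * 0.61 = 20679.0 W.
Denominator: rho * g * Q = 1000 * 9.81 * 0.403 = 3953.43.
Hp = 20679.0 / 3953.43 = 5.23 m.

5.23


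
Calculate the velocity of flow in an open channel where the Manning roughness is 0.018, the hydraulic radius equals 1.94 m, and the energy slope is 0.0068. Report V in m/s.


Manning's equation gives V = (1/n) * R^(2/3) * S^(1/2).
First, compute R^(2/3) = 1.94^(2/3) = 1.5555.
Next, S^(1/2) = 0.0068^(1/2) = 0.082462.
Then 1/n = 1/0.018 = 55.56.
V = 55.56 * 1.5555 * 0.082462 = 7.1261 m/s.

7.1261


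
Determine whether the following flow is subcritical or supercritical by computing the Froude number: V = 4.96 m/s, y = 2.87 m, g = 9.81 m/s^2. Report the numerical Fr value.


The Froude number is defined as Fr = V / sqrt(g*y).
g*y = 9.81 * 2.87 = 28.1547.
sqrt(g*y) = sqrt(28.1547) = 5.3061.
Fr = 4.96 / 5.3061 = 0.9348.
Since Fr < 1, the flow is subcritical.

0.9348


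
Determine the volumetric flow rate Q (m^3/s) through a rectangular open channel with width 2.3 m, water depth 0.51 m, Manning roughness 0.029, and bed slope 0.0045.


For a rectangular channel, the cross-sectional area A = b * y = 2.3 * 0.51 = 1.17 m^2.
The wetted perimeter P = b + 2y = 2.3 + 2*0.51 = 3.32 m.
Hydraulic radius R = A/P = 1.17/3.32 = 0.3533 m.
Velocity V = (1/n)*R^(2/3)*S^(1/2) = (1/0.029)*0.3533^(2/3)*0.0045^(1/2) = 1.1561 m/s.
Discharge Q = A * V = 1.17 * 1.1561 = 1.356 m^3/s.

1.356


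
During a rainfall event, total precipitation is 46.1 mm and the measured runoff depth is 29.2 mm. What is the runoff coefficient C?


The runoff coefficient C = runoff depth / rainfall depth.
C = 29.2 / 46.1
  = 0.6334.

0.6334


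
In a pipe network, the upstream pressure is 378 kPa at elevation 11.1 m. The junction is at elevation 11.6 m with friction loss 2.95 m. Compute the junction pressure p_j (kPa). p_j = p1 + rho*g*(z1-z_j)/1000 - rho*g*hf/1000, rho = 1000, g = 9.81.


Junction pressure: p_j = p1 + rho*g*(z1 - z_j)/1000 - rho*g*hf/1000.
Elevation term = 1000*9.81*(11.1 - 11.6)/1000 = -4.905 kPa.
Friction term = 1000*9.81*2.95/1000 = 28.939 kPa.
p_j = 378 + -4.905 - 28.939 = 344.16 kPa.

344.16


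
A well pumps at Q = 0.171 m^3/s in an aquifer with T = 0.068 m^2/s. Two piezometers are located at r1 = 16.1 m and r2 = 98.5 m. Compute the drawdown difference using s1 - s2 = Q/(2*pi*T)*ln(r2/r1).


Thiem equation: s1 - s2 = Q/(2*pi*T) * ln(r2/r1).
ln(r2/r1) = ln(98.5/16.1) = 1.8112.
Q/(2*pi*T) = 0.171 / (2*pi*0.068) = 0.171 / 0.4273 = 0.4002.
s1 - s2 = 0.4002 * 1.8112 = 0.7249 m.

0.7249


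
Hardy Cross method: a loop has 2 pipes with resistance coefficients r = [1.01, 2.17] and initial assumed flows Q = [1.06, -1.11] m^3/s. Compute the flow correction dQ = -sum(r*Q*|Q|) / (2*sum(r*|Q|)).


Numerator terms (r*Q*|Q|): 1.01*1.06*|1.06| = 1.1348; 2.17*-1.11*|-1.11| = -2.6737.
Sum of numerator = -1.5388.
Denominator terms (r*|Q|): 1.01*|1.06| = 1.0706; 2.17*|-1.11| = 2.4087.
2 * sum of denominator = 2 * 3.4793 = 6.9586.
dQ = --1.5388 / 6.9586 = 0.2211 m^3/s.

0.2211


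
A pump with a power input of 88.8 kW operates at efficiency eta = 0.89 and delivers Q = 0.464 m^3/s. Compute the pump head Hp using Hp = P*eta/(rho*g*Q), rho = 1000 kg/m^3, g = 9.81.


Pump head formula: Hp = P * eta / (rho * g * Q).
Numerator: P * eta = 88.8 * 1000 * 0.89 = 79032.0 W.
Denominator: rho * g * Q = 1000 * 9.81 * 0.464 = 4551.84.
Hp = 79032.0 / 4551.84 = 17.36 m.

17.36


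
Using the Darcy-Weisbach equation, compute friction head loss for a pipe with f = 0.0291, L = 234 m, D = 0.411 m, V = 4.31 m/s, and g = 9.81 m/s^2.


Darcy-Weisbach equation: h_f = f * (L/D) * V^2/(2g).
f * L/D = 0.0291 * 234/0.411 = 16.5679.
V^2/(2g) = 4.31^2 / (2*9.81) = 18.5761 / 19.62 = 0.9468 m.
h_f = 16.5679 * 0.9468 = 15.686 m.

15.686


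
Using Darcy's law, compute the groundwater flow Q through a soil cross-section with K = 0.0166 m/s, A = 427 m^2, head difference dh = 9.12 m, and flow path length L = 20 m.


Darcy's law: Q = K * A * i, where i = dh/L.
Hydraulic gradient i = 9.12 / 20 = 0.456.
Q = 0.0166 * 427 * 0.456
  = 3.2322 m^3/s.

3.2322


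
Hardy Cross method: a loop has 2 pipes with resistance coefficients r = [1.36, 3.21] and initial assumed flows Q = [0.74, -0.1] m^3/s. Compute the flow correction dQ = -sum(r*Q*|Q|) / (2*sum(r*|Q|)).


Numerator terms (r*Q*|Q|): 1.36*0.74*|0.74| = 0.7447; 3.21*-0.1*|-0.1| = -0.0321.
Sum of numerator = 0.7126.
Denominator terms (r*|Q|): 1.36*|0.74| = 1.0064; 3.21*|-0.1| = 0.321.
2 * sum of denominator = 2 * 1.3274 = 2.6548.
dQ = -0.7126 / 2.6548 = -0.2684 m^3/s.

-0.2684


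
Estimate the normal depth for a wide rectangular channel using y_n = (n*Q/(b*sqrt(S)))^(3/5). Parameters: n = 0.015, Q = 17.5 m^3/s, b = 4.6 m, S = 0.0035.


We use the wide-channel approximation y_n = (n*Q/(b*sqrt(S)))^(3/5).
sqrt(S) = sqrt(0.0035) = 0.059161.
Numerator: n*Q = 0.015 * 17.5 = 0.2625.
Denominator: b*sqrt(S) = 4.6 * 0.059161 = 0.272141.
arg = 0.9646.
y_n = 0.9646^(3/5) = 0.9786 m.

0.9786


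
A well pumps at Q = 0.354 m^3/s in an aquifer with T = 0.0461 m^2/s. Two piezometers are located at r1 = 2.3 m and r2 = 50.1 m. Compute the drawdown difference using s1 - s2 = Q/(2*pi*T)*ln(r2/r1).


Thiem equation: s1 - s2 = Q/(2*pi*T) * ln(r2/r1).
ln(r2/r1) = ln(50.1/2.3) = 3.0811.
Q/(2*pi*T) = 0.354 / (2*pi*0.0461) = 0.354 / 0.2897 = 1.2221.
s1 - s2 = 1.2221 * 3.0811 = 3.7656 m.

3.7656


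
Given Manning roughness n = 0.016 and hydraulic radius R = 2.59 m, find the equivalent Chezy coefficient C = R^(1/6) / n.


The Chezy coefficient relates to Manning's n through C = R^(1/6) / n.
R^(1/6) = 2.59^(1/6) = 1.17188.
C = 1.17188 / 0.016 = 73.24 m^(1/2)/s.

73.24


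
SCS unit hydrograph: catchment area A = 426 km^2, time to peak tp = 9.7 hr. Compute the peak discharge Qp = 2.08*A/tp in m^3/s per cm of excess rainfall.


SCS formula: Qp = 2.08 * A / tp.
Qp = 2.08 * 426 / 9.7
   = 886.08 / 9.7
   = 91.35 m^3/s per cm.

91.35


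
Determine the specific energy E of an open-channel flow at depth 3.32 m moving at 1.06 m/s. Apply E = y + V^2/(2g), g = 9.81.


Specific energy E = y + V^2/(2g).
Velocity head = V^2/(2g) = 1.06^2 / (2*9.81) = 1.1236 / 19.62 = 0.0573 m.
E = 3.32 + 0.0573 = 3.3773 m.

3.3773


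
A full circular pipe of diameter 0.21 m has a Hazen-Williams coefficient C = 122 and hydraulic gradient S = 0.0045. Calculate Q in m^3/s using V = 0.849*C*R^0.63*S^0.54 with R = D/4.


For a full circular pipe, R = D/4 = 0.21/4 = 0.0525 m.
V = 0.849 * 122 * 0.0525^0.63 * 0.0045^0.54
  = 0.849 * 122 * 0.156207 * 0.054042
  = 0.8744 m/s.
Pipe area A = pi*D^2/4 = pi*0.21^2/4 = 0.0346 m^2.
Q = A * V = 0.0346 * 0.8744 = 0.0303 m^3/s.

0.0303


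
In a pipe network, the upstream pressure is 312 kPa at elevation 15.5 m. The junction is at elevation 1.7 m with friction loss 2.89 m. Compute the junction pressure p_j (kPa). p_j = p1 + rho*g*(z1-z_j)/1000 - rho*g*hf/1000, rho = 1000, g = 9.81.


Junction pressure: p_j = p1 + rho*g*(z1 - z_j)/1000 - rho*g*hf/1000.
Elevation term = 1000*9.81*(15.5 - 1.7)/1000 = 135.378 kPa.
Friction term = 1000*9.81*2.89/1000 = 28.351 kPa.
p_j = 312 + 135.378 - 28.351 = 419.03 kPa.

419.03


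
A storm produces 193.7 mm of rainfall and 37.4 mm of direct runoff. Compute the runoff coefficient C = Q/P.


The runoff coefficient C = runoff depth / rainfall depth.
C = 37.4 / 193.7
  = 0.1931.

0.1931


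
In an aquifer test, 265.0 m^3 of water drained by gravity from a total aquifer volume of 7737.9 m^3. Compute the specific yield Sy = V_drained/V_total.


Specific yield Sy = Volume drained / Total volume.
Sy = 265.0 / 7737.9
   = 0.0342.

0.0342


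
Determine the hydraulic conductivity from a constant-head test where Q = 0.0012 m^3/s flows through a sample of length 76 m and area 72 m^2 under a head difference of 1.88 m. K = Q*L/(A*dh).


From K = Q*L / (A*dh):
Numerator: Q*L = 0.0012 * 76 = 0.0912.
Denominator: A*dh = 72 * 1.88 = 135.36.
K = 0.0912 / 135.36 = 0.000674 m/s.

0.000674


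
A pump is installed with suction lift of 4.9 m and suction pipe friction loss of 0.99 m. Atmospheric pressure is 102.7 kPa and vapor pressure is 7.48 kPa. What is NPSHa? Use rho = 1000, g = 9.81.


NPSHa = p_atm/(rho*g) - z_s - hf_s - p_vap/(rho*g).
p_atm/(rho*g) = 102.7*1000 / (1000*9.81) = 10.469 m.
p_vap/(rho*g) = 7.48*1000 / (1000*9.81) = 0.762 m.
NPSHa = 10.469 - 4.9 - 0.99 - 0.762
      = 3.82 m.

3.82


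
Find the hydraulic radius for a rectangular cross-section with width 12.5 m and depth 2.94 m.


For a rectangular section:
Flow area A = b * y = 12.5 * 2.94 = 36.75 m^2.
Wetted perimeter P = b + 2y = 12.5 + 2*2.94 = 18.38 m.
Hydraulic radius R = A/P = 36.75 / 18.38 = 1.9995 m.

1.9995


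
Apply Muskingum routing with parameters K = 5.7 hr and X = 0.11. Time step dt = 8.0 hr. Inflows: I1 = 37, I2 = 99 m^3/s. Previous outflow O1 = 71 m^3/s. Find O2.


Muskingum coefficients:
denom = 2*K*(1-X) + dt = 2*5.7*(1-0.11) + 8.0 = 18.146.
C0 = (dt - 2*K*X)/denom = (8.0 - 2*5.7*0.11)/18.146 = 0.3718.
C1 = (dt + 2*K*X)/denom = (8.0 + 2*5.7*0.11)/18.146 = 0.51.
C2 = (2*K*(1-X) - dt)/denom = 0.1183.
O2 = C0*I2 + C1*I1 + C2*O1
   = 0.3718*99 + 0.51*37 + 0.1183*71
   = 64.07 m^3/s.

64.07


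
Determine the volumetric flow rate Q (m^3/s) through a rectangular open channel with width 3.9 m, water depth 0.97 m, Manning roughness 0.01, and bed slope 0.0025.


For a rectangular channel, the cross-sectional area A = b * y = 3.9 * 0.97 = 3.78 m^2.
The wetted perimeter P = b + 2y = 3.9 + 2*0.97 = 5.84 m.
Hydraulic radius R = A/P = 3.78/5.84 = 0.6478 m.
Velocity V = (1/n)*R^(2/3)*S^(1/2) = (1/0.01)*0.6478^(2/3)*0.0025^(1/2) = 3.7433 m/s.
Discharge Q = A * V = 3.78 * 3.7433 = 14.161 m^3/s.

14.161


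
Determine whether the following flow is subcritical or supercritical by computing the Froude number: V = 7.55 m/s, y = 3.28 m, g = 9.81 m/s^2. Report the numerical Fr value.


The Froude number is defined as Fr = V / sqrt(g*y).
g*y = 9.81 * 3.28 = 32.1768.
sqrt(g*y) = sqrt(32.1768) = 5.6725.
Fr = 7.55 / 5.6725 = 1.331.
Since Fr > 1, the flow is supercritical.

1.331


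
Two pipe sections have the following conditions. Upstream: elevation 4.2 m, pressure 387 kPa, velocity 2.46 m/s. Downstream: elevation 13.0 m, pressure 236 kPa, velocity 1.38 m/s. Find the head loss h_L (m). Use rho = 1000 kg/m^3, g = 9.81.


Total head at each section: H = z + p/(rho*g) + V^2/(2g).
H1 = 4.2 + 387*1000/(1000*9.81) + 2.46^2/(2*9.81)
   = 4.2 + 39.45 + 0.3084
   = 43.958 m.
H2 = 13.0 + 236*1000/(1000*9.81) + 1.38^2/(2*9.81)
   = 13.0 + 24.057 + 0.0971
   = 37.154 m.
h_L = H1 - H2 = 43.958 - 37.154 = 6.804 m.

6.804


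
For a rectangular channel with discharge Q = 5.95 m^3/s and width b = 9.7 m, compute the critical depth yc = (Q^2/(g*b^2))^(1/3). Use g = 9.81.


Using yc = (Q^2 / (g * b^2))^(1/3):
Q^2 = 5.95^2 = 35.4.
g * b^2 = 9.81 * 9.7^2 = 9.81 * 94.09 = 923.02.
Q^2 / (g*b^2) = 35.4 / 923.02 = 0.0384.
yc = 0.0384^(1/3) = 0.3372 m.

0.3372


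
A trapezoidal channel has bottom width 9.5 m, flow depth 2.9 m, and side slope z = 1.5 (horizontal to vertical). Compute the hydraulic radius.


For a trapezoidal section with side slope z:
A = (b + z*y)*y = (9.5 + 1.5*2.9)*2.9 = 40.165 m^2.
P = b + 2*y*sqrt(1 + z^2) = 9.5 + 2*2.9*sqrt(1 + 1.5^2) = 19.956 m.
R = A/P = 40.165 / 19.956 = 2.0127 m.

2.0127


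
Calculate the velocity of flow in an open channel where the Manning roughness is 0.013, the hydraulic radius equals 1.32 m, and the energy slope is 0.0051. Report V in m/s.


Manning's equation gives V = (1/n) * R^(2/3) * S^(1/2).
First, compute R^(2/3) = 1.32^(2/3) = 1.2033.
Next, S^(1/2) = 0.0051^(1/2) = 0.071414.
Then 1/n = 1/0.013 = 76.92.
V = 76.92 * 1.2033 * 0.071414 = 6.6103 m/s.

6.6103


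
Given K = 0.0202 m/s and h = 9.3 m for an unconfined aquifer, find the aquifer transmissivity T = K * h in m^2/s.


Transmissivity is defined as T = K * h.
T = 0.0202 * 9.3
  = 0.1879 m^2/s.

0.1879


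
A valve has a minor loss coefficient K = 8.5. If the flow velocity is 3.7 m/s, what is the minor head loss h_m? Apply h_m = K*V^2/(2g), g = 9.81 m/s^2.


Minor loss formula: h_m = K * V^2/(2g).
V^2 = 3.7^2 = 13.69.
V^2/(2g) = 13.69 / 19.62 = 0.6978 m.
h_m = 8.5 * 0.6978 = 5.9309 m.

5.9309


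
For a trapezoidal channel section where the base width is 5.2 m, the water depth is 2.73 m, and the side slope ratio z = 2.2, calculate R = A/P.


For a trapezoidal section with side slope z:
A = (b + z*y)*y = (5.2 + 2.2*2.73)*2.73 = 30.592 m^2.
P = b + 2*y*sqrt(1 + z^2) = 5.2 + 2*2.73*sqrt(1 + 2.2^2) = 18.395 m.
R = A/P = 30.592 / 18.395 = 1.6631 m.

1.6631


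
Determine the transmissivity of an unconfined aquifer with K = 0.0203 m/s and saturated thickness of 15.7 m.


Transmissivity is defined as T = K * h.
T = 0.0203 * 15.7
  = 0.3187 m^2/s.

0.3187


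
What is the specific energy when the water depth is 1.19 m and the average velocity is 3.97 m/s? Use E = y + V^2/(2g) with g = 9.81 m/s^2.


Specific energy E = y + V^2/(2g).
Velocity head = V^2/(2g) = 3.97^2 / (2*9.81) = 15.7609 / 19.62 = 0.8033 m.
E = 1.19 + 0.8033 = 1.9933 m.

1.9933


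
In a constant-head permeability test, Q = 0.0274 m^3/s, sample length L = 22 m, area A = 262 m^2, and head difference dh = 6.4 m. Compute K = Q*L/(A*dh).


From K = Q*L / (A*dh):
Numerator: Q*L = 0.0274 * 22 = 0.6028.
Denominator: A*dh = 262 * 6.4 = 1676.8.
K = 0.6028 / 1676.8 = 0.000359 m/s.

0.000359


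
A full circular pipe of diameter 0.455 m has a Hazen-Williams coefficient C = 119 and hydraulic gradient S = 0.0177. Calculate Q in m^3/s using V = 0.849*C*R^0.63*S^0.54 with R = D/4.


For a full circular pipe, R = D/4 = 0.455/4 = 0.1138 m.
V = 0.849 * 119 * 0.1138^0.63 * 0.0177^0.54
  = 0.849 * 119 * 0.254243 * 0.113215
  = 2.9081 m/s.
Pipe area A = pi*D^2/4 = pi*0.455^2/4 = 0.1626 m^2.
Q = A * V = 0.1626 * 2.9081 = 0.4728 m^3/s.

0.4728


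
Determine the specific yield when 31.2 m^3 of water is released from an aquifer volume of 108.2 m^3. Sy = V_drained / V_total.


Specific yield Sy = Volume drained / Total volume.
Sy = 31.2 / 108.2
   = 0.2884.

0.2884


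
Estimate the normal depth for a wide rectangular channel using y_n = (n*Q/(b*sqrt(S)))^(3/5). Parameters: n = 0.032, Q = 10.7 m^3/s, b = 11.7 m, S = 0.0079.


We use the wide-channel approximation y_n = (n*Q/(b*sqrt(S)))^(3/5).
sqrt(S) = sqrt(0.0079) = 0.088882.
Numerator: n*Q = 0.032 * 10.7 = 0.3424.
Denominator: b*sqrt(S) = 11.7 * 0.088882 = 1.039919.
arg = 0.3293.
y_n = 0.3293^(3/5) = 0.5135 m.

0.5135


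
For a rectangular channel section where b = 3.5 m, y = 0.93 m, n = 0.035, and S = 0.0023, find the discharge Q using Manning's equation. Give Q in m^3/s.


For a rectangular channel, the cross-sectional area A = b * y = 3.5 * 0.93 = 3.26 m^2.
The wetted perimeter P = b + 2y = 3.5 + 2*0.93 = 5.36 m.
Hydraulic radius R = A/P = 3.26/5.36 = 0.6073 m.
Velocity V = (1/n)*R^(2/3)*S^(1/2) = (1/0.035)*0.6073^(2/3)*0.0023^(1/2) = 0.9826 m/s.
Discharge Q = A * V = 3.26 * 0.9826 = 3.198 m^3/s.

3.198


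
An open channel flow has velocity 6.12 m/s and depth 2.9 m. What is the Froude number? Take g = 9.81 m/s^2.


The Froude number is defined as Fr = V / sqrt(g*y).
g*y = 9.81 * 2.9 = 28.449.
sqrt(g*y) = sqrt(28.449) = 5.3338.
Fr = 6.12 / 5.3338 = 1.1474.

1.1474


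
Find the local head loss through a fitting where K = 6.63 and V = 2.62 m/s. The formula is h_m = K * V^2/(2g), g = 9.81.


Minor loss formula: h_m = K * V^2/(2g).
V^2 = 2.62^2 = 6.8644.
V^2/(2g) = 6.8644 / 19.62 = 0.3499 m.
h_m = 6.63 * 0.3499 = 2.3196 m.

2.3196


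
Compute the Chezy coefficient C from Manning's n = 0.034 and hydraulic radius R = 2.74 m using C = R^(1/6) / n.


The Chezy coefficient relates to Manning's n through C = R^(1/6) / n.
R^(1/6) = 2.74^(1/6) = 1.182928.
C = 1.182928 / 0.034 = 34.79 m^(1/2)/s.

34.79


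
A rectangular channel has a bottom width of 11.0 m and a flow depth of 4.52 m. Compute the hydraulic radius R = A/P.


For a rectangular section:
Flow area A = b * y = 11.0 * 4.52 = 49.72 m^2.
Wetted perimeter P = b + 2y = 11.0 + 2*4.52 = 20.04 m.
Hydraulic radius R = A/P = 49.72 / 20.04 = 2.481 m.

2.481


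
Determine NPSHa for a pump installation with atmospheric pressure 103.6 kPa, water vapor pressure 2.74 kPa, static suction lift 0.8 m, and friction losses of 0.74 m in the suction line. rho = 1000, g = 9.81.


NPSHa = p_atm/(rho*g) - z_s - hf_s - p_vap/(rho*g).
p_atm/(rho*g) = 103.6*1000 / (1000*9.81) = 10.561 m.
p_vap/(rho*g) = 2.74*1000 / (1000*9.81) = 0.279 m.
NPSHa = 10.561 - 0.8 - 0.74 - 0.279
      = 8.74 m.

8.74


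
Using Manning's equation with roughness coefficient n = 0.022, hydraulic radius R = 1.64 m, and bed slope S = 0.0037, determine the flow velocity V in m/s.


Manning's equation gives V = (1/n) * R^(2/3) * S^(1/2).
First, compute R^(2/3) = 1.64^(2/3) = 1.3907.
Next, S^(1/2) = 0.0037^(1/2) = 0.060828.
Then 1/n = 1/0.022 = 45.45.
V = 45.45 * 1.3907 * 0.060828 = 3.8451 m/s.

3.8451


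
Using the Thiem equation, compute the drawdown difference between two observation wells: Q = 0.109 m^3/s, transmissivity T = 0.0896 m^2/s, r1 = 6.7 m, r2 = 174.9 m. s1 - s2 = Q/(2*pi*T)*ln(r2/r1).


Thiem equation: s1 - s2 = Q/(2*pi*T) * ln(r2/r1).
ln(r2/r1) = ln(174.9/6.7) = 3.2621.
Q/(2*pi*T) = 0.109 / (2*pi*0.0896) = 0.109 / 0.563 = 0.1936.
s1 - s2 = 0.1936 * 3.2621 = 0.6316 m.

0.6316


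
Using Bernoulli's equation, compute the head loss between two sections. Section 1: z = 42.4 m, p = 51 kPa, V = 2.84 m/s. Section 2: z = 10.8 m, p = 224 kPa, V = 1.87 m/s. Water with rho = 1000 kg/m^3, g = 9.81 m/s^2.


Total head at each section: H = z + p/(rho*g) + V^2/(2g).
H1 = 42.4 + 51*1000/(1000*9.81) + 2.84^2/(2*9.81)
   = 42.4 + 5.199 + 0.4111
   = 48.01 m.
H2 = 10.8 + 224*1000/(1000*9.81) + 1.87^2/(2*9.81)
   = 10.8 + 22.834 + 0.1782
   = 33.812 m.
h_L = H1 - H2 = 48.01 - 33.812 = 14.198 m.

14.198


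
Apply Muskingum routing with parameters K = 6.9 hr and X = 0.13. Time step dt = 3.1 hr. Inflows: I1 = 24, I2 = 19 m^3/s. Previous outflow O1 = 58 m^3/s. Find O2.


Muskingum coefficients:
denom = 2*K*(1-X) + dt = 2*6.9*(1-0.13) + 3.1 = 15.106.
C0 = (dt - 2*K*X)/denom = (3.1 - 2*6.9*0.13)/15.106 = 0.0865.
C1 = (dt + 2*K*X)/denom = (3.1 + 2*6.9*0.13)/15.106 = 0.324.
C2 = (2*K*(1-X) - dt)/denom = 0.5896.
O2 = C0*I2 + C1*I1 + C2*O1
   = 0.0865*19 + 0.324*24 + 0.5896*58
   = 43.61 m^3/s.

43.61


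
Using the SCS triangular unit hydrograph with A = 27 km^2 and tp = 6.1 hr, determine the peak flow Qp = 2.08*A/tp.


SCS formula: Qp = 2.08 * A / tp.
Qp = 2.08 * 27 / 6.1
   = 56.16 / 6.1
   = 9.21 m^3/s per cm.

9.21


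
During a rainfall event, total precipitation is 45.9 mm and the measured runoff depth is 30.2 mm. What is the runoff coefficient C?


The runoff coefficient C = runoff depth / rainfall depth.
C = 30.2 / 45.9
  = 0.658.

0.658


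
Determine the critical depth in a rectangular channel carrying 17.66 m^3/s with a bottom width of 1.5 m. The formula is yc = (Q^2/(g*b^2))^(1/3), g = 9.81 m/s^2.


Using yc = (Q^2 / (g * b^2))^(1/3):
Q^2 = 17.66^2 = 311.88.
g * b^2 = 9.81 * 1.5^2 = 9.81 * 2.25 = 22.07.
Q^2 / (g*b^2) = 311.88 / 22.07 = 14.1314.
yc = 14.1314^(1/3) = 2.4176 m.

2.4176


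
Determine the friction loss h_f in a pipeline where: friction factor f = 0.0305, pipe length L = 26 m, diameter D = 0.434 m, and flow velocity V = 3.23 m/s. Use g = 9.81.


Darcy-Weisbach equation: h_f = f * (L/D) * V^2/(2g).
f * L/D = 0.0305 * 26/0.434 = 1.8272.
V^2/(2g) = 3.23^2 / (2*9.81) = 10.4329 / 19.62 = 0.5317 m.
h_f = 1.8272 * 0.5317 = 0.972 m.

0.972


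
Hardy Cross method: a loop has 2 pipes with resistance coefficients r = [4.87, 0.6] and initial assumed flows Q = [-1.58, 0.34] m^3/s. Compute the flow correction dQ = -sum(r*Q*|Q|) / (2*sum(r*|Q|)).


Numerator terms (r*Q*|Q|): 4.87*-1.58*|-1.58| = -12.1575; 0.6*0.34*|0.34| = 0.0694.
Sum of numerator = -12.0881.
Denominator terms (r*|Q|): 4.87*|-1.58| = 7.6946; 0.6*|0.34| = 0.204.
2 * sum of denominator = 2 * 7.8986 = 15.7972.
dQ = --12.0881 / 15.7972 = 0.7652 m^3/s.

0.7652


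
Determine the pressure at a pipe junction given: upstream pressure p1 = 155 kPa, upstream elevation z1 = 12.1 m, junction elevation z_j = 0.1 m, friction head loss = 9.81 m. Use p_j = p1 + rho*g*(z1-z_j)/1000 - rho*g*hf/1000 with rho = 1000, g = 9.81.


Junction pressure: p_j = p1 + rho*g*(z1 - z_j)/1000 - rho*g*hf/1000.
Elevation term = 1000*9.81*(12.1 - 0.1)/1000 = 117.72 kPa.
Friction term = 1000*9.81*9.81/1000 = 96.236 kPa.
p_j = 155 + 117.72 - 96.236 = 176.48 kPa.

176.48


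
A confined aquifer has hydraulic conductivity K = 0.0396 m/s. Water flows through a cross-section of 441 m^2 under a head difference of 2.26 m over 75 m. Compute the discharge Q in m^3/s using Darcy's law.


Darcy's law: Q = K * A * i, where i = dh/L.
Hydraulic gradient i = 2.26 / 75 = 0.030133.
Q = 0.0396 * 441 * 0.030133
  = 0.5262 m^3/s.

0.5262


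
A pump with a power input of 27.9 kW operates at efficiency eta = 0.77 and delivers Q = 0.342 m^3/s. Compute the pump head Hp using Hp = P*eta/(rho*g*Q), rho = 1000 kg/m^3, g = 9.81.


Pump head formula: Hp = P * eta / (rho * g * Q).
Numerator: P * eta = 27.9 * 1000 * 0.77 = 21483.0 W.
Denominator: rho * g * Q = 1000 * 9.81 * 0.342 = 3355.02.
Hp = 21483.0 / 3355.02 = 6.4 m.

6.4


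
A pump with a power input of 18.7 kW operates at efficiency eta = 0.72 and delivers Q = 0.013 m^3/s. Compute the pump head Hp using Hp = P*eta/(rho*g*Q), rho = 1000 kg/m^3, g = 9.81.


Pump head formula: Hp = P * eta / (rho * g * Q).
Numerator: P * eta = 18.7 * 1000 * 0.72 = 13464.0 W.
Denominator: rho * g * Q = 1000 * 9.81 * 0.013 = 127.53.
Hp = 13464.0 / 127.53 = 105.58 m.

105.58


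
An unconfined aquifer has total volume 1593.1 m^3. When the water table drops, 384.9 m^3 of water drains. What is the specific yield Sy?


Specific yield Sy = Volume drained / Total volume.
Sy = 384.9 / 1593.1
   = 0.2416.

0.2416


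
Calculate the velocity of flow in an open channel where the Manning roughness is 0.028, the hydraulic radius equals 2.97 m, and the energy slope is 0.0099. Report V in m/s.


Manning's equation gives V = (1/n) * R^(2/3) * S^(1/2).
First, compute R^(2/3) = 2.97^(2/3) = 2.0662.
Next, S^(1/2) = 0.0099^(1/2) = 0.099499.
Then 1/n = 1/0.028 = 35.71.
V = 35.71 * 2.0662 * 0.099499 = 7.3423 m/s.

7.3423


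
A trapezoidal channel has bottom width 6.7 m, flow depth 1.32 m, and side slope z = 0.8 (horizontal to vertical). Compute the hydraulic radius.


For a trapezoidal section with side slope z:
A = (b + z*y)*y = (6.7 + 0.8*1.32)*1.32 = 10.238 m^2.
P = b + 2*y*sqrt(1 + z^2) = 6.7 + 2*1.32*sqrt(1 + 0.8^2) = 10.081 m.
R = A/P = 10.238 / 10.081 = 1.0156 m.

1.0156


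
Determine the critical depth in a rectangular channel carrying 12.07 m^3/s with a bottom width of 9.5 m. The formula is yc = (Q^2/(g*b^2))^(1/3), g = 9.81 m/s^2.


Using yc = (Q^2 / (g * b^2))^(1/3):
Q^2 = 12.07^2 = 145.68.
g * b^2 = 9.81 * 9.5^2 = 9.81 * 90.25 = 885.35.
Q^2 / (g*b^2) = 145.68 / 885.35 = 0.1645.
yc = 0.1645^(1/3) = 0.548 m.

0.548


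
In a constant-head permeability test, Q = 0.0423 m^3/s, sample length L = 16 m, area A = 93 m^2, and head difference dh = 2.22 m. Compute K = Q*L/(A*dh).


From K = Q*L / (A*dh):
Numerator: Q*L = 0.0423 * 16 = 0.6768.
Denominator: A*dh = 93 * 2.22 = 206.46.
K = 0.6768 / 206.46 = 0.003278 m/s.

0.003278


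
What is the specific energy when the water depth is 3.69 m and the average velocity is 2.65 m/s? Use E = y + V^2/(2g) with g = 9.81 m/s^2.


Specific energy E = y + V^2/(2g).
Velocity head = V^2/(2g) = 2.65^2 / (2*9.81) = 7.0225 / 19.62 = 0.3579 m.
E = 3.69 + 0.3579 = 4.0479 m.

4.0479


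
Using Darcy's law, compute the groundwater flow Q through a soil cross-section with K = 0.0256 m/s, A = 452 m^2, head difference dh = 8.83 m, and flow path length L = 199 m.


Darcy's law: Q = K * A * i, where i = dh/L.
Hydraulic gradient i = 8.83 / 199 = 0.044372.
Q = 0.0256 * 452 * 0.044372
  = 0.5134 m^3/s.

0.5134


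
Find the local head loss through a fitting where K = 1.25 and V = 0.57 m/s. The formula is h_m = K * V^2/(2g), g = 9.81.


Minor loss formula: h_m = K * V^2/(2g).
V^2 = 0.57^2 = 0.3249.
V^2/(2g) = 0.3249 / 19.62 = 0.0166 m.
h_m = 1.25 * 0.0166 = 0.0207 m.

0.0207


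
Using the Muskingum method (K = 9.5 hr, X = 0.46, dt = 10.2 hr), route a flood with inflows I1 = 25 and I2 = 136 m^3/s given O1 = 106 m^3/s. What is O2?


Muskingum coefficients:
denom = 2*K*(1-X) + dt = 2*9.5*(1-0.46) + 10.2 = 20.46.
C0 = (dt - 2*K*X)/denom = (10.2 - 2*9.5*0.46)/20.46 = 0.0714.
C1 = (dt + 2*K*X)/denom = (10.2 + 2*9.5*0.46)/20.46 = 0.9257.
C2 = (2*K*(1-X) - dt)/denom = 0.0029.
O2 = C0*I2 + C1*I1 + C2*O1
   = 0.0714*136 + 0.9257*25 + 0.0029*106
   = 33.16 m^3/s.

33.16


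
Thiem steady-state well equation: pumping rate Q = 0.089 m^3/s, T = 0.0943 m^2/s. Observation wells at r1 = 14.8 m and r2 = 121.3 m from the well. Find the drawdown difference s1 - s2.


Thiem equation: s1 - s2 = Q/(2*pi*T) * ln(r2/r1).
ln(r2/r1) = ln(121.3/14.8) = 2.1036.
Q/(2*pi*T) = 0.089 / (2*pi*0.0943) = 0.089 / 0.5925 = 0.1502.
s1 - s2 = 0.1502 * 2.1036 = 0.316 m.

0.316


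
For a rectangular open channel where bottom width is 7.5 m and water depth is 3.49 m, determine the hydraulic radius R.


For a rectangular section:
Flow area A = b * y = 7.5 * 3.49 = 26.18 m^2.
Wetted perimeter P = b + 2y = 7.5 + 2*3.49 = 14.48 m.
Hydraulic radius R = A/P = 26.18 / 14.48 = 1.8077 m.

1.8077


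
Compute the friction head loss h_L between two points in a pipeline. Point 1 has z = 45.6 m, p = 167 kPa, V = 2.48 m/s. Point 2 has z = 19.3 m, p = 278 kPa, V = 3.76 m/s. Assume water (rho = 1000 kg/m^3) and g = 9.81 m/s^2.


Total head at each section: H = z + p/(rho*g) + V^2/(2g).
H1 = 45.6 + 167*1000/(1000*9.81) + 2.48^2/(2*9.81)
   = 45.6 + 17.023 + 0.3135
   = 62.937 m.
H2 = 19.3 + 278*1000/(1000*9.81) + 3.76^2/(2*9.81)
   = 19.3 + 28.338 + 0.7206
   = 48.359 m.
h_L = H1 - H2 = 62.937 - 48.359 = 14.578 m.

14.578


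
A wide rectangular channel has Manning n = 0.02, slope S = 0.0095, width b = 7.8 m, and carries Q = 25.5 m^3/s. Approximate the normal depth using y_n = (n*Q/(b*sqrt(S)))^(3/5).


We use the wide-channel approximation y_n = (n*Q/(b*sqrt(S)))^(3/5).
sqrt(S) = sqrt(0.0095) = 0.097468.
Numerator: n*Q = 0.02 * 25.5 = 0.51.
Denominator: b*sqrt(S) = 7.8 * 0.097468 = 0.76025.
arg = 0.6708.
y_n = 0.6708^(3/5) = 0.787 m.

0.787


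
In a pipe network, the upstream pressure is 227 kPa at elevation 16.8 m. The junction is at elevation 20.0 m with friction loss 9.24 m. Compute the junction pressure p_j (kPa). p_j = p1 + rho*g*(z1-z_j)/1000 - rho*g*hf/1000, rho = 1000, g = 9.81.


Junction pressure: p_j = p1 + rho*g*(z1 - z_j)/1000 - rho*g*hf/1000.
Elevation term = 1000*9.81*(16.8 - 20.0)/1000 = -31.392 kPa.
Friction term = 1000*9.81*9.24/1000 = 90.644 kPa.
p_j = 227 + -31.392 - 90.644 = 104.96 kPa.

104.96


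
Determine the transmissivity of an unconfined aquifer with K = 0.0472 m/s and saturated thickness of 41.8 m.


Transmissivity is defined as T = K * h.
T = 0.0472 * 41.8
  = 1.973 m^2/s.

1.973


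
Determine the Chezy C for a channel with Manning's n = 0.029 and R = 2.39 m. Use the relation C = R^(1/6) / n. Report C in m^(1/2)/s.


The Chezy coefficient relates to Manning's n through C = R^(1/6) / n.
R^(1/6) = 2.39^(1/6) = 1.156289.
C = 1.156289 / 0.029 = 39.87 m^(1/2)/s.

39.87


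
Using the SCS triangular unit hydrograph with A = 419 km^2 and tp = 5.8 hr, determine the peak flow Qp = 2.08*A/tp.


SCS formula: Qp = 2.08 * A / tp.
Qp = 2.08 * 419 / 5.8
   = 871.52 / 5.8
   = 150.26 m^3/s per cm.

150.26


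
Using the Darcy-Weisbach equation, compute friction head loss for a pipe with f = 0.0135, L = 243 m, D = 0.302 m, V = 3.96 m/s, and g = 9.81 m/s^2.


Darcy-Weisbach equation: h_f = f * (L/D) * V^2/(2g).
f * L/D = 0.0135 * 243/0.302 = 10.8626.
V^2/(2g) = 3.96^2 / (2*9.81) = 15.6816 / 19.62 = 0.7993 m.
h_f = 10.8626 * 0.7993 = 8.682 m.

8.682


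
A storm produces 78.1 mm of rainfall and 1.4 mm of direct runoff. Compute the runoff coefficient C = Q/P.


The runoff coefficient C = runoff depth / rainfall depth.
C = 1.4 / 78.1
  = 0.0179.

0.0179


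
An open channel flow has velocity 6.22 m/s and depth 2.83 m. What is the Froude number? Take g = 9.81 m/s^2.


The Froude number is defined as Fr = V / sqrt(g*y).
g*y = 9.81 * 2.83 = 27.7623.
sqrt(g*y) = sqrt(27.7623) = 5.269.
Fr = 6.22 / 5.269 = 1.1805.

1.1805


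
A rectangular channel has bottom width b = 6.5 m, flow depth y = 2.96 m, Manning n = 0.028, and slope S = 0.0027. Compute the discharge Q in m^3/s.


For a rectangular channel, the cross-sectional area A = b * y = 6.5 * 2.96 = 19.24 m^2.
The wetted perimeter P = b + 2y = 6.5 + 2*2.96 = 12.42 m.
Hydraulic radius R = A/P = 19.24/12.42 = 1.5491 m.
Velocity V = (1/n)*R^(2/3)*S^(1/2) = (1/0.028)*1.5491^(2/3)*0.0027^(1/2) = 2.4845 m/s.
Discharge Q = A * V = 19.24 * 2.4845 = 47.803 m^3/s.

47.803


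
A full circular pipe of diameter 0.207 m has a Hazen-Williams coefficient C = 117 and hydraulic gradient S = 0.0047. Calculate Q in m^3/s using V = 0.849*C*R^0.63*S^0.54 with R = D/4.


For a full circular pipe, R = D/4 = 0.207/4 = 0.0517 m.
V = 0.849 * 117 * 0.0517^0.63 * 0.0047^0.54
  = 0.849 * 117 * 0.154797 * 0.055326
  = 0.8507 m/s.
Pipe area A = pi*D^2/4 = pi*0.207^2/4 = 0.0337 m^2.
Q = A * V = 0.0337 * 0.8507 = 0.0286 m^3/s.

0.0286


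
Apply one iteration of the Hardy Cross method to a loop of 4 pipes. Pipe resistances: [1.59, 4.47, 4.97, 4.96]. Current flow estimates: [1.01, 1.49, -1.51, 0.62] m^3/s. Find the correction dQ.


Numerator terms (r*Q*|Q|): 1.59*1.01*|1.01| = 1.622; 4.47*1.49*|1.49| = 9.9238; 4.97*-1.51*|-1.51| = -11.3321; 4.96*0.62*|0.62| = 1.9066.
Sum of numerator = 2.1203.
Denominator terms (r*|Q|): 1.59*|1.01| = 1.6059; 4.47*|1.49| = 6.6603; 4.97*|-1.51| = 7.5047; 4.96*|0.62| = 3.0752.
2 * sum of denominator = 2 * 18.8461 = 37.6922.
dQ = -2.1203 / 37.6922 = -0.0563 m^3/s.

-0.0563


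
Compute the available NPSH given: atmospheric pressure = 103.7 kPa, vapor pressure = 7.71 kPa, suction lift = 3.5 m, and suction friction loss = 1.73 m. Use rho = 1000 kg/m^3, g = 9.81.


NPSHa = p_atm/(rho*g) - z_s - hf_s - p_vap/(rho*g).
p_atm/(rho*g) = 103.7*1000 / (1000*9.81) = 10.571 m.
p_vap/(rho*g) = 7.71*1000 / (1000*9.81) = 0.786 m.
NPSHa = 10.571 - 3.5 - 1.73 - 0.786
      = 4.55 m.

4.55


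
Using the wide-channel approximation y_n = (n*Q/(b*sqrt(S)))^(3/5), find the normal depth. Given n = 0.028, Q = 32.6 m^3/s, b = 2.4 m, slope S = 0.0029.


We use the wide-channel approximation y_n = (n*Q/(b*sqrt(S)))^(3/5).
sqrt(S) = sqrt(0.0029) = 0.053852.
Numerator: n*Q = 0.028 * 32.6 = 0.9128.
Denominator: b*sqrt(S) = 2.4 * 0.053852 = 0.129245.
arg = 7.0626.
y_n = 7.0626^(3/5) = 3.2313 m.

3.2313


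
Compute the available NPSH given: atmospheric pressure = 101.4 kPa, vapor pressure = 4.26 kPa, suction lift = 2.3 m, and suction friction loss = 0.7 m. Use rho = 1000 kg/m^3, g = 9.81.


NPSHa = p_atm/(rho*g) - z_s - hf_s - p_vap/(rho*g).
p_atm/(rho*g) = 101.4*1000 / (1000*9.81) = 10.336 m.
p_vap/(rho*g) = 4.26*1000 / (1000*9.81) = 0.434 m.
NPSHa = 10.336 - 2.3 - 0.7 - 0.434
      = 6.9 m.

6.9


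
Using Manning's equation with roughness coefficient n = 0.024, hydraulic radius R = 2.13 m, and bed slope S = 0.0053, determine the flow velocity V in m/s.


Manning's equation gives V = (1/n) * R^(2/3) * S^(1/2).
First, compute R^(2/3) = 2.13^(2/3) = 1.6555.
Next, S^(1/2) = 0.0053^(1/2) = 0.072801.
Then 1/n = 1/0.024 = 41.67.
V = 41.67 * 1.6555 * 0.072801 = 5.0216 m/s.

5.0216


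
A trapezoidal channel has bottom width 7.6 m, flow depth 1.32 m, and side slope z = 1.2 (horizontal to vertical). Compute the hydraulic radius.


For a trapezoidal section with side slope z:
A = (b + z*y)*y = (7.6 + 1.2*1.32)*1.32 = 12.123 m^2.
P = b + 2*y*sqrt(1 + z^2) = 7.6 + 2*1.32*sqrt(1 + 1.2^2) = 11.724 m.
R = A/P = 12.123 / 11.724 = 1.034 m.

1.034


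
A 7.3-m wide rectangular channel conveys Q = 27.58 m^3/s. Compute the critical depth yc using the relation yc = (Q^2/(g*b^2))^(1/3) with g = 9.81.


Using yc = (Q^2 / (g * b^2))^(1/3):
Q^2 = 27.58^2 = 760.66.
g * b^2 = 9.81 * 7.3^2 = 9.81 * 53.29 = 522.77.
Q^2 / (g*b^2) = 760.66 / 522.77 = 1.4551.
yc = 1.4551^(1/3) = 1.1332 m.

1.1332


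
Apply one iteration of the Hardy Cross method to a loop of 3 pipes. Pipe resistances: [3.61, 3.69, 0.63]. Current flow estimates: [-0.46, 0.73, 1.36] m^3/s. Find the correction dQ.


Numerator terms (r*Q*|Q|): 3.61*-0.46*|-0.46| = -0.7639; 3.69*0.73*|0.73| = 1.9664; 0.63*1.36*|1.36| = 1.1652.
Sum of numerator = 2.3678.
Denominator terms (r*|Q|): 3.61*|-0.46| = 1.6606; 3.69*|0.73| = 2.6937; 0.63*|1.36| = 0.8568.
2 * sum of denominator = 2 * 5.2111 = 10.4222.
dQ = -2.3678 / 10.4222 = -0.2272 m^3/s.

-0.2272


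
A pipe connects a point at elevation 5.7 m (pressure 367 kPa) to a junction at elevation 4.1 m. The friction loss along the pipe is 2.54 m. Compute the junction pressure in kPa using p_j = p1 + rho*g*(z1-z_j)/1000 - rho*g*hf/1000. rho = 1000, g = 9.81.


Junction pressure: p_j = p1 + rho*g*(z1 - z_j)/1000 - rho*g*hf/1000.
Elevation term = 1000*9.81*(5.7 - 4.1)/1000 = 15.696 kPa.
Friction term = 1000*9.81*2.54/1000 = 24.917 kPa.
p_j = 367 + 15.696 - 24.917 = 357.78 kPa.

357.78


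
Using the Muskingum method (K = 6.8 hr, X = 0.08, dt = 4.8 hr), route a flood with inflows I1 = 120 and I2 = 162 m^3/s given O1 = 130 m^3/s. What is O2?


Muskingum coefficients:
denom = 2*K*(1-X) + dt = 2*6.8*(1-0.08) + 4.8 = 17.312.
C0 = (dt - 2*K*X)/denom = (4.8 - 2*6.8*0.08)/17.312 = 0.2144.
C1 = (dt + 2*K*X)/denom = (4.8 + 2*6.8*0.08)/17.312 = 0.3401.
C2 = (2*K*(1-X) - dt)/denom = 0.4455.
O2 = C0*I2 + C1*I1 + C2*O1
   = 0.2144*162 + 0.3401*120 + 0.4455*130
   = 133.46 m^3/s.

133.46


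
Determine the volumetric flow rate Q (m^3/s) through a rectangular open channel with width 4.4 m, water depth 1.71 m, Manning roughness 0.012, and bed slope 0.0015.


For a rectangular channel, the cross-sectional area A = b * y = 4.4 * 1.71 = 7.52 m^2.
The wetted perimeter P = b + 2y = 4.4 + 2*1.71 = 7.82 m.
Hydraulic radius R = A/P = 7.52/7.82 = 0.9621 m.
Velocity V = (1/n)*R^(2/3)*S^(1/2) = (1/0.012)*0.9621^(2/3)*0.0015^(1/2) = 3.1455 m/s.
Discharge Q = A * V = 7.52 * 3.1455 = 23.667 m^3/s.

23.667


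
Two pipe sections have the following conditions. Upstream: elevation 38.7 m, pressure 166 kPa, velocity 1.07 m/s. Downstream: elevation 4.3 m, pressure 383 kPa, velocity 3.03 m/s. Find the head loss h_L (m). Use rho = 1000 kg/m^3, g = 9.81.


Total head at each section: H = z + p/(rho*g) + V^2/(2g).
H1 = 38.7 + 166*1000/(1000*9.81) + 1.07^2/(2*9.81)
   = 38.7 + 16.922 + 0.0584
   = 55.68 m.
H2 = 4.3 + 383*1000/(1000*9.81) + 3.03^2/(2*9.81)
   = 4.3 + 39.042 + 0.4679
   = 43.81 m.
h_L = H1 - H2 = 55.68 - 43.81 = 11.87 m.

11.87


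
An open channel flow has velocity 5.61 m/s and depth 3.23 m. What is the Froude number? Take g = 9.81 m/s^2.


The Froude number is defined as Fr = V / sqrt(g*y).
g*y = 9.81 * 3.23 = 31.6863.
sqrt(g*y) = sqrt(31.6863) = 5.6291.
Fr = 5.61 / 5.6291 = 0.9966.

0.9966


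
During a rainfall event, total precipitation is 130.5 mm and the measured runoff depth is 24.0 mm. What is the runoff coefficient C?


The runoff coefficient C = runoff depth / rainfall depth.
C = 24.0 / 130.5
  = 0.1839.

0.1839


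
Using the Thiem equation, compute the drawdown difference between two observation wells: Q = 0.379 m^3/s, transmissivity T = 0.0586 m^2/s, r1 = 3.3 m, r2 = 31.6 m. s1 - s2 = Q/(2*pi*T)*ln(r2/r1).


Thiem equation: s1 - s2 = Q/(2*pi*T) * ln(r2/r1).
ln(r2/r1) = ln(31.6/3.3) = 2.2592.
Q/(2*pi*T) = 0.379 / (2*pi*0.0586) = 0.379 / 0.3682 = 1.0293.
s1 - s2 = 1.0293 * 2.2592 = 2.3255 m.

2.3255


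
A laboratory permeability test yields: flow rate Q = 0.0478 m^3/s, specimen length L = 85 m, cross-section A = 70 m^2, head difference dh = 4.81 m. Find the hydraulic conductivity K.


From K = Q*L / (A*dh):
Numerator: Q*L = 0.0478 * 85 = 4.063.
Denominator: A*dh = 70 * 4.81 = 336.7.
K = 4.063 / 336.7 = 0.012067 m/s.

0.012067


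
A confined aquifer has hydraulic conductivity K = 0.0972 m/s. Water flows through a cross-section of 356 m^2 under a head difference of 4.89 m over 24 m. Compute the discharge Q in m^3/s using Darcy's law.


Darcy's law: Q = K * A * i, where i = dh/L.
Hydraulic gradient i = 4.89 / 24 = 0.20375.
Q = 0.0972 * 356 * 0.20375
  = 7.0504 m^3/s.

7.0504


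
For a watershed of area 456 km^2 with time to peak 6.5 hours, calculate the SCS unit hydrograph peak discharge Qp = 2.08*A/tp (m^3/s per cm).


SCS formula: Qp = 2.08 * A / tp.
Qp = 2.08 * 456 / 6.5
   = 948.48 / 6.5
   = 145.92 m^3/s per cm.

145.92


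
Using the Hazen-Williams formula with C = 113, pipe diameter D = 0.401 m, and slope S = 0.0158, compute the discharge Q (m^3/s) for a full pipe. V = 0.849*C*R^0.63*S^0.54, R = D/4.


For a full circular pipe, R = D/4 = 0.401/4 = 0.1003 m.
V = 0.849 * 113 * 0.1003^0.63 * 0.0158^0.54
  = 0.849 * 113 * 0.234792 * 0.106482
  = 2.3985 m/s.
Pipe area A = pi*D^2/4 = pi*0.401^2/4 = 0.1263 m^2.
Q = A * V = 0.1263 * 2.3985 = 0.3029 m^3/s.

0.3029


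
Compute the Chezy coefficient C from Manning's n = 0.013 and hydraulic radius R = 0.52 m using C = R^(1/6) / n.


The Chezy coefficient relates to Manning's n through C = R^(1/6) / n.
R^(1/6) = 0.52^(1/6) = 0.896741.
C = 0.896741 / 0.013 = 68.98 m^(1/2)/s.

68.98


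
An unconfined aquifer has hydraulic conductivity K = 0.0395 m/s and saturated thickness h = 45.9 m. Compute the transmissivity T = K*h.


Transmissivity is defined as T = K * h.
T = 0.0395 * 45.9
  = 1.8131 m^2/s.

1.8131


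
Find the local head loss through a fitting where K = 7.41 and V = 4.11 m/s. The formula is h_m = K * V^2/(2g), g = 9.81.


Minor loss formula: h_m = K * V^2/(2g).
V^2 = 4.11^2 = 16.8921.
V^2/(2g) = 16.8921 / 19.62 = 0.861 m.
h_m = 7.41 * 0.861 = 6.3797 m.

6.3797


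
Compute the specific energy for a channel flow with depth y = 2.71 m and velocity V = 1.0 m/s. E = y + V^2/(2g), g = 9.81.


Specific energy E = y + V^2/(2g).
Velocity head = V^2/(2g) = 1.0^2 / (2*9.81) = 1.0 / 19.62 = 0.051 m.
E = 2.71 + 0.051 = 2.761 m.

2.761


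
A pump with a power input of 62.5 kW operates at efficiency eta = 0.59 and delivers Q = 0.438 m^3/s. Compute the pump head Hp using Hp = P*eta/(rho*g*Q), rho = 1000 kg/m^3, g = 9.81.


Pump head formula: Hp = P * eta / (rho * g * Q).
Numerator: P * eta = 62.5 * 1000 * 0.59 = 36875.0 W.
Denominator: rho * g * Q = 1000 * 9.81 * 0.438 = 4296.78.
Hp = 36875.0 / 4296.78 = 8.58 m.

8.58
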